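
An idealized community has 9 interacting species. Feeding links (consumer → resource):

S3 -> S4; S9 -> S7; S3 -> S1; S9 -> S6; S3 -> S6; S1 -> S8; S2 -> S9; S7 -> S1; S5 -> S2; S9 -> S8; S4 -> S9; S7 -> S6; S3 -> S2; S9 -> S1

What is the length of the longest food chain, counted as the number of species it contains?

6 species

One longest chain: S8 → S1 → S7 → S9 → S2 → S3.
It has 6 species and 5 links.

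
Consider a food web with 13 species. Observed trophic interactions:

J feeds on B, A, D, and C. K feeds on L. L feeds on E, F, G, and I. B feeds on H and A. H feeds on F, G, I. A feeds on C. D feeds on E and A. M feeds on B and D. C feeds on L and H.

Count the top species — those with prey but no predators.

3

Top species (has prey, but nothing eats it): K, J, M.
Count: 3.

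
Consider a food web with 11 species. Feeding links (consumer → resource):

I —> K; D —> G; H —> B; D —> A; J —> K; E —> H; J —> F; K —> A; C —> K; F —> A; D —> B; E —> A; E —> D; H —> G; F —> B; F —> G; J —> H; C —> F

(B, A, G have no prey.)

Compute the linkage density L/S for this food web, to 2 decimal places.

There are L = 18 links among S = 11 species.
L/S = 18/11 = 1.6364 ≈ 1.64.

L/S = 1.64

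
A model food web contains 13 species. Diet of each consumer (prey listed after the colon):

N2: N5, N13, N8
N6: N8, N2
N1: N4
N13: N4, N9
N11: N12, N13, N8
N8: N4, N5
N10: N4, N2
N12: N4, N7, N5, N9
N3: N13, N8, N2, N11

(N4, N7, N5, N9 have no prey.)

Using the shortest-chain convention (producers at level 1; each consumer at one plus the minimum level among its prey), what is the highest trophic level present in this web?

Producers (level 1): N4, N7, N5, N9.
Following each consumer down to its lowest-level prey: N4 → N12 → N11 (levels 1 through 3).
All prey of N11 (N12 2, N13 2, N8 2) are at level 2 or above, so N11 is at level 1 + 2 = 3.
Every consumer has at least one prey at level 2 or below, so none exceeds level 3.

3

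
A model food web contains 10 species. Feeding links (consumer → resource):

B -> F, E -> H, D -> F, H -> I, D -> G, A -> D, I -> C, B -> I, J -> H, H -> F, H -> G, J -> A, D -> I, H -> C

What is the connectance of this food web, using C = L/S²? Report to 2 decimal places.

C = 0.14

The web has S = 10 species and L = 14 feeding links.
C = L / S² = 14 / 100 = 0.1400 ≈ 0.14.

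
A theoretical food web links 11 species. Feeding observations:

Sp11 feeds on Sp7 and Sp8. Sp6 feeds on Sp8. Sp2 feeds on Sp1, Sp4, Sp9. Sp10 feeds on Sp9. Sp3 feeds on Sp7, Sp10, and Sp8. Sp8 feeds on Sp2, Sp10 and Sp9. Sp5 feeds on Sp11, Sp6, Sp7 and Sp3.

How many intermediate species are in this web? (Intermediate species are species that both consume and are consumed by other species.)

Intermediate species (has both prey and predators): Sp10, Sp2, Sp8, Sp6, Sp11, Sp3.
Count: 6.

6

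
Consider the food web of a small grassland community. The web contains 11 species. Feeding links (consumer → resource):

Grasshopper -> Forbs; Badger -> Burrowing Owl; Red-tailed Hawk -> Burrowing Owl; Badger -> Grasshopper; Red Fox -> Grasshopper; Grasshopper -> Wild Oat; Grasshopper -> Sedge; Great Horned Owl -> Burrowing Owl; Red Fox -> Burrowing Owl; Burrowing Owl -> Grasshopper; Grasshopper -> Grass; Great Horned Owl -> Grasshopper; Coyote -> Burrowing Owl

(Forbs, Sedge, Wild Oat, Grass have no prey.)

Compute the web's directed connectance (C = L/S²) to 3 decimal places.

C = 0.107

The web has S = 11 species and L = 13 feeding links.
C = L / S² = 13 / 121 = 0.1074 ≈ 0.107.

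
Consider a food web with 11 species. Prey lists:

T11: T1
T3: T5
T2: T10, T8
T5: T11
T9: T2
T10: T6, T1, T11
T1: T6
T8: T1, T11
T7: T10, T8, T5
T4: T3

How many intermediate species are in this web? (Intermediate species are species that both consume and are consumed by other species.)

Intermediate species (has both prey and predators): T1, T11, T10, T8, T5, T3, T2.
Count: 7.

7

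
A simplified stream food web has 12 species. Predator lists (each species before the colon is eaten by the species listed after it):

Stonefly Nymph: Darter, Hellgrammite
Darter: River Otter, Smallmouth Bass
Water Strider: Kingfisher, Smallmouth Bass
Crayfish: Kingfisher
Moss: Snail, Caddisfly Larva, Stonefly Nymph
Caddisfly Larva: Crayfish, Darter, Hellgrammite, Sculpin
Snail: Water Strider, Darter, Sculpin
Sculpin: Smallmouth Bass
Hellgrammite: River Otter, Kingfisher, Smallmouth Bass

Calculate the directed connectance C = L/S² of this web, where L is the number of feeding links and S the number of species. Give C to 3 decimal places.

The web has S = 12 species and L = 21 feeding links.
C = L / S² = 21 / 144 = 0.1458 ≈ 0.146.

C = 0.146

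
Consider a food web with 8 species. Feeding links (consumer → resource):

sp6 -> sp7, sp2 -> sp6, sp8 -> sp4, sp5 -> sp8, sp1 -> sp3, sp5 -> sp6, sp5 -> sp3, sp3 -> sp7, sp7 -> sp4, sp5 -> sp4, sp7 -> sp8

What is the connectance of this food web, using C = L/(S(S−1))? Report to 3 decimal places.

The web has S = 8 species and L = 11 feeding links.
C = L / (S(S−1)) = 11 / 56 = 0.1964 ≈ 0.196.

C = 0.196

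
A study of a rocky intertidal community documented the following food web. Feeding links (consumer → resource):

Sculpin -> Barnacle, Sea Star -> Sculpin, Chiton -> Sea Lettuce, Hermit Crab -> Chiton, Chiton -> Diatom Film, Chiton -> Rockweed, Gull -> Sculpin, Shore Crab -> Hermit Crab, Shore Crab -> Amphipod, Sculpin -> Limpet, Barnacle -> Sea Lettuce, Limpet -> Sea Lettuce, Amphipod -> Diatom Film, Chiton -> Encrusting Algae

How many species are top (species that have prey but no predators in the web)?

3

Top species (has prey, but nothing eats it): Shore Crab, Gull, Sea Star.
Count: 3.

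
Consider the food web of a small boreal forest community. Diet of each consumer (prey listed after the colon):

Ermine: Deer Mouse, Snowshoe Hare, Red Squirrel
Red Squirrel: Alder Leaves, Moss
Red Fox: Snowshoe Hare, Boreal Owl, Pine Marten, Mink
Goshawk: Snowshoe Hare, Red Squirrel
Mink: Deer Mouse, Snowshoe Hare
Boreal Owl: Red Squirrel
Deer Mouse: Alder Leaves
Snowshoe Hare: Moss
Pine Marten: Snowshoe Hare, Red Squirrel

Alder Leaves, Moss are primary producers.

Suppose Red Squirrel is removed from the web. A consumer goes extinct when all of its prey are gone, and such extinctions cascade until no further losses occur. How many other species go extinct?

Remove Red Squirrel.
Round 1: Boreal Owl (all prey gone) → extinct.
No further losses. Total secondary extinctions: 1.

1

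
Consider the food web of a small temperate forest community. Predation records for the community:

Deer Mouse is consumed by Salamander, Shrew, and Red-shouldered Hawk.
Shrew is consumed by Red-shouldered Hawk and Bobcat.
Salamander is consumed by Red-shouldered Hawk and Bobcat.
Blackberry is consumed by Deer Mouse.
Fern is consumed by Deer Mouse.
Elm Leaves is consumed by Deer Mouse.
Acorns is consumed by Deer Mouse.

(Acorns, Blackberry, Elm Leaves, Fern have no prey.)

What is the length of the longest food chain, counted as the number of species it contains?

One longest chain: Acorns → Deer Mouse → Shrew → Red-shouldered Hawk.
It has 4 species and 3 links.

4 species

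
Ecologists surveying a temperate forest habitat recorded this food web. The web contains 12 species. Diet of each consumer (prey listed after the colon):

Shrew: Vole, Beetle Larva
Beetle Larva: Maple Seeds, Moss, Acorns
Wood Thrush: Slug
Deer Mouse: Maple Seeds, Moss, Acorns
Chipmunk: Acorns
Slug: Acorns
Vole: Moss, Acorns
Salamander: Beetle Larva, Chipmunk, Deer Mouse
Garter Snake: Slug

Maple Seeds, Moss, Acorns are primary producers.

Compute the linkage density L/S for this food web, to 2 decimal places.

There are L = 17 links among S = 12 species.
L/S = 17/12 = 1.4167 ≈ 1.42.

L/S = 1.42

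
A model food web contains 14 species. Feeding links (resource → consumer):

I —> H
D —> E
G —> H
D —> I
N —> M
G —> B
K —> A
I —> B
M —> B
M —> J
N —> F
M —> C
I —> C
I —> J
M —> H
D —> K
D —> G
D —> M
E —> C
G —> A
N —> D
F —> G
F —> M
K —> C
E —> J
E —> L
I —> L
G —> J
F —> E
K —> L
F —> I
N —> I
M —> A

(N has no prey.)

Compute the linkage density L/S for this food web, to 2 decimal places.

There are L = 33 links among S = 14 species.
L/S = 33/14 = 2.3571 ≈ 2.36.

L/S = 2.36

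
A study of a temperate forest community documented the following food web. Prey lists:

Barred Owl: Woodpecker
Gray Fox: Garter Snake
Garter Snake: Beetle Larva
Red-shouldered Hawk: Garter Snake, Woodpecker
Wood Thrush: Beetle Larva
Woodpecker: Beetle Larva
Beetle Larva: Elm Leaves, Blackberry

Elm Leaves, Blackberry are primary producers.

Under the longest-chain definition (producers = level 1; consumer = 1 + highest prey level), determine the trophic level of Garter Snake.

Trophic level 3

Elm Leaves is a producer → level 1.
Beetle Larva eats Elm Leaves (level 1); other prey at levels: Blackberry 1 → level 2.
Garter Snake eats Beetle Larva → level 3.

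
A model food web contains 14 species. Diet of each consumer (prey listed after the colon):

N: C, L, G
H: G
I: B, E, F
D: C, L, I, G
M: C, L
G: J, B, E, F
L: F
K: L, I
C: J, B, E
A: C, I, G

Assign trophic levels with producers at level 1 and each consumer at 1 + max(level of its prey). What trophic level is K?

F is a producer → level 1.
L eats F → level 2.
K eats L (level 2); other prey at levels: I 2 → level 3.

Trophic level 3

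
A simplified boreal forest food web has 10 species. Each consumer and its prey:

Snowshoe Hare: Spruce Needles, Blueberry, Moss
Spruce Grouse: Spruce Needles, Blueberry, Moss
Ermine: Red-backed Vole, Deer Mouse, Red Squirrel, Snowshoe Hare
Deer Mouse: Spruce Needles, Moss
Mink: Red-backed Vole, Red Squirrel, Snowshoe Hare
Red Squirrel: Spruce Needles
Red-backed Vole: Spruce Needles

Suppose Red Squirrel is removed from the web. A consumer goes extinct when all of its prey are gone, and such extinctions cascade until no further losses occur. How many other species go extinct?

Remove Red Squirrel.
Every predator of it retains at least one other prey: Mink still has Red-backed Vole, Snowshoe Hare; Ermine still has Red-backed Vole, Deer Mouse, Snowshoe Hare.
No consumer loses all prey, so no secondary extinctions occur.

0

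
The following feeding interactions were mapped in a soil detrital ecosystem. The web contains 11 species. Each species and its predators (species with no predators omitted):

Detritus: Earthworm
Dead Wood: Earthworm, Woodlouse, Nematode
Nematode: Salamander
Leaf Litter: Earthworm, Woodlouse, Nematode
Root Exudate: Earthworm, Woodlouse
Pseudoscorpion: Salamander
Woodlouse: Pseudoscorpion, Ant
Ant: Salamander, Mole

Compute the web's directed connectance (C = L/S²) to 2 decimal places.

C = 0.12

The web has S = 11 species and L = 15 feeding links.
C = L / S² = 15 / 121 = 0.1240 ≈ 0.12.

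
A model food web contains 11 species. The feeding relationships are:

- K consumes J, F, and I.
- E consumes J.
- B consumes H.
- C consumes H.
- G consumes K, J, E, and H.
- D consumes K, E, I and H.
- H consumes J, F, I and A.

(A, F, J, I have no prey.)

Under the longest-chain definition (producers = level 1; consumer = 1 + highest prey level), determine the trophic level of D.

Trophic level 3

A is a producer → level 1.
H eats A (level 1); other prey at levels: F 1, J 1, I 1 → level 2.
D eats H (level 2); other prey at levels: I 1, E 2, K 2 → level 3.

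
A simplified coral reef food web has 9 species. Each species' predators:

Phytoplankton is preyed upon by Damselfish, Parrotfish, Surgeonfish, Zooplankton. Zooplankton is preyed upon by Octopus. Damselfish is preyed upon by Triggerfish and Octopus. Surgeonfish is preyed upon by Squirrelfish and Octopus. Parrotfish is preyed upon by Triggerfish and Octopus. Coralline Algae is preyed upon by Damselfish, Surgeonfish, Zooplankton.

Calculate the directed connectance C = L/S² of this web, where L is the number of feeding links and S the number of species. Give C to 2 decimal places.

The web has S = 9 species and L = 14 feeding links.
C = L / S² = 14 / 81 = 0.1728 ≈ 0.17.

C = 0.17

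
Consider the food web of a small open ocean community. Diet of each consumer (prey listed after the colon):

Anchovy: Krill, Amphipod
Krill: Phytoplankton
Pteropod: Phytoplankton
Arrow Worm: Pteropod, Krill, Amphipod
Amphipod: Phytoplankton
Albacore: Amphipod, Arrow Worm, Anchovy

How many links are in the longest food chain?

3 links

One longest chain: Phytoplankton → Pteropod → Arrow Worm → Albacore.
It has 4 species and 3 links.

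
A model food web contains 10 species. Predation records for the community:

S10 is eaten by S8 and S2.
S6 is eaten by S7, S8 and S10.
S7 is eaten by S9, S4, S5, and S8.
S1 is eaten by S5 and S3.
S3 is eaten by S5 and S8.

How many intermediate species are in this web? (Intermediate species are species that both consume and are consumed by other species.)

Intermediate species (has both prey and predators): S7, S3, S10.
Count: 3.

3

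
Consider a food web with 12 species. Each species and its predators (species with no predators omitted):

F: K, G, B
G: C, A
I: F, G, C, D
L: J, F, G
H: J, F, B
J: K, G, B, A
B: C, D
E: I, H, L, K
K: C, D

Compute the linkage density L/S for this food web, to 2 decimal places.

There are L = 27 links among S = 12 species.
L/S = 27/12 = 2.2500 ≈ 2.25.

L/S = 2.25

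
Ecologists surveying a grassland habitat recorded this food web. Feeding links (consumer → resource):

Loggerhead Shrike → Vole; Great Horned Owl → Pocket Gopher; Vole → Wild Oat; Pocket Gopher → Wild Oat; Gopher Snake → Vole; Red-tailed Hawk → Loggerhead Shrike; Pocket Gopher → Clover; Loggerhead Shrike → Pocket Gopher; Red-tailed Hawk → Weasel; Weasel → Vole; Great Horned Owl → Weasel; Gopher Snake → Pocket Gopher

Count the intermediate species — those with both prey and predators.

4

Intermediate species (has both prey and predators): Pocket Gopher, Vole, Loggerhead Shrike, Weasel.
Count: 4.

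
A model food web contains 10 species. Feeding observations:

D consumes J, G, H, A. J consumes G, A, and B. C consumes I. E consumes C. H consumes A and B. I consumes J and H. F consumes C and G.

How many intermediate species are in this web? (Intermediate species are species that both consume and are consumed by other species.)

4

Intermediate species (has both prey and predators): J, H, I, C.
Count: 4.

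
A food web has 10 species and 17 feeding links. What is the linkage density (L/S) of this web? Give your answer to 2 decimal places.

There are L = 17 links among S = 10 species.
L/S = 17/10 = 1.7000 ≈ 1.70.

L/S = 1.70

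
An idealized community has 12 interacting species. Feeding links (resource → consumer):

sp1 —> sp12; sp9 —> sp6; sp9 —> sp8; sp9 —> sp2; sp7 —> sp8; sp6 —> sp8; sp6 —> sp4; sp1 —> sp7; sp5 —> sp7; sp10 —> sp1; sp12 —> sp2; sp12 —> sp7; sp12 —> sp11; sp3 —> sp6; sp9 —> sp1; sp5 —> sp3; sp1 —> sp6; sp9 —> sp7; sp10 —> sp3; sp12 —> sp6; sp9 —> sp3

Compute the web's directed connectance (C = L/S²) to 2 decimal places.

The web has S = 12 species and L = 21 feeding links.
C = L / S² = 21 / 144 = 0.1458 ≈ 0.15.

C = 0.15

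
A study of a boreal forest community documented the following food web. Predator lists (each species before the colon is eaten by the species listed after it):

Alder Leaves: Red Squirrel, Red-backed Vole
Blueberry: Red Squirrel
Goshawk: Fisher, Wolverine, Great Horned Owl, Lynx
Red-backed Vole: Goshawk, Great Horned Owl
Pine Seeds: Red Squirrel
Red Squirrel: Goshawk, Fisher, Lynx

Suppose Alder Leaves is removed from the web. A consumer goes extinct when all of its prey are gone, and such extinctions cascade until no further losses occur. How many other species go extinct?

Remove Alder Leaves.
Round 1: Red-backed Vole (all prey gone) → extinct.
No further losses. Total secondary extinctions: 1.

1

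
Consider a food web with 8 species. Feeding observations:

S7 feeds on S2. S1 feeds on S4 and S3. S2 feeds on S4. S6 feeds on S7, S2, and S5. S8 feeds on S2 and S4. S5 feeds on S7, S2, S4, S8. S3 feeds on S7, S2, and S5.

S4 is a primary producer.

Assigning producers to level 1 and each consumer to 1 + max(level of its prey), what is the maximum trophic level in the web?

Producers (level 1): S4.
S4 → S2 → S8 → S5 → S3 → S1 gives S1 level 6.
No species has a prey at level 6, so no species reaches level 7.

6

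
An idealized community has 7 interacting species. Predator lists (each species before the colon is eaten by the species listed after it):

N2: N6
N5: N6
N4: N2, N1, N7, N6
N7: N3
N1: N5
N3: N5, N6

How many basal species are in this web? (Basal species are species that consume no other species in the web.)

Basal species (no prey listed): N4.
Count: 1.

1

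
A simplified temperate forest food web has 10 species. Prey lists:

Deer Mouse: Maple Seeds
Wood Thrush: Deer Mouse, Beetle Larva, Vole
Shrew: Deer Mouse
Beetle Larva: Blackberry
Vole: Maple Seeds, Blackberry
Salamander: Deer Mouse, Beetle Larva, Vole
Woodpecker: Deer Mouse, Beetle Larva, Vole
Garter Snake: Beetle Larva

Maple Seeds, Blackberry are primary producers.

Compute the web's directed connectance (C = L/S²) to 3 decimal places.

C = 0.150

The web has S = 10 species and L = 15 feeding links.
C = L / S² = 15 / 100 = 0.1500 ≈ 0.150.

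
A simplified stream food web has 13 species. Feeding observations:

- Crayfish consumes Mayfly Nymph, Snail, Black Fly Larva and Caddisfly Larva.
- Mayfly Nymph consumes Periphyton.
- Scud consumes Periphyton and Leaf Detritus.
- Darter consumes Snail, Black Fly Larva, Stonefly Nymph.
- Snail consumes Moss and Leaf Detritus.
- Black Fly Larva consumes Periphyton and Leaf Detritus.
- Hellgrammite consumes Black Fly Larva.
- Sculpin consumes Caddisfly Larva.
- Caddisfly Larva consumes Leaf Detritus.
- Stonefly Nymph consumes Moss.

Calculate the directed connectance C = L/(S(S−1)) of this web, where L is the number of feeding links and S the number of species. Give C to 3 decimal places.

The web has S = 13 species and L = 18 feeding links.
C = L / (S(S−1)) = 18 / 156 = 0.1154 ≈ 0.115.

C = 0.115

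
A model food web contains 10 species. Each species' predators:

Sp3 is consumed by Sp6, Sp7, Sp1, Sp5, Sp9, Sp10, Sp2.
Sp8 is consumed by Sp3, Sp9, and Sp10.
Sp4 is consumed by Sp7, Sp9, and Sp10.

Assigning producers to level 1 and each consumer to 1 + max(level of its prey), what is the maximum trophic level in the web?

3

Producers (level 1): Sp4, Sp8.
Sp8 → Sp3 → Sp7 gives Sp7 level 3.
No species has a prey at level 3, so no species reaches level 4.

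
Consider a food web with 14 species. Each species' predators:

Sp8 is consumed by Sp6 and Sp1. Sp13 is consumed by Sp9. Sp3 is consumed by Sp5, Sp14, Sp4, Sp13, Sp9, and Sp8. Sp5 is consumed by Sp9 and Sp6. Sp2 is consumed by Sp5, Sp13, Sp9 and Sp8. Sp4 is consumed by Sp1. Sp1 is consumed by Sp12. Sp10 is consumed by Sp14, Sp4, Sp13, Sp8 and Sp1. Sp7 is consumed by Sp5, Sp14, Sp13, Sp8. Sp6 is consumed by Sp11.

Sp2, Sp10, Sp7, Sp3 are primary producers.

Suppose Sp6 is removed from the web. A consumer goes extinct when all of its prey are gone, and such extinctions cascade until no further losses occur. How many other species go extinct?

Remove Sp6.
Round 1: Sp11 (all prey gone) → extinct.
No further losses. Total secondary extinctions: 1.

1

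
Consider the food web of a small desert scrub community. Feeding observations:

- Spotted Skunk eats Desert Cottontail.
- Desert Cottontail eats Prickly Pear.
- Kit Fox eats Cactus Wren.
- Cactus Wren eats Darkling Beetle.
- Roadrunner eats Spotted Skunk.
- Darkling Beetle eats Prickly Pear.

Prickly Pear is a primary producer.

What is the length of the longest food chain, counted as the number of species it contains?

One longest chain: Prickly Pear → Desert Cottontail → Spotted Skunk → Roadrunner.
It has 4 species and 3 links.

4 species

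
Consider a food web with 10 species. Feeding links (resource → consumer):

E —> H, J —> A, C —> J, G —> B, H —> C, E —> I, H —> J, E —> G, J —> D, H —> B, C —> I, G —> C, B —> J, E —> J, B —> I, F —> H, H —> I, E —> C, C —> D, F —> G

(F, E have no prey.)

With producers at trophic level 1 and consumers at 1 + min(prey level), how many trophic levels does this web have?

Producers (level 1): F, E.
Following each consumer down to its lowest-level prey: F → G → B (levels 1 through 3).
All prey of B (G 2, H 2) are at level 2 or above, so B is at level 1 + 2 = 3.
Every consumer has at least one prey at level 2 or below, so none exceeds level 3.

3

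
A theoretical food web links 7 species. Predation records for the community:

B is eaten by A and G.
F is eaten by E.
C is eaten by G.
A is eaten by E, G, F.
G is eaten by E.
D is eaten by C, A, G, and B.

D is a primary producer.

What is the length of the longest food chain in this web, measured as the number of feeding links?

4 links

One longest chain: D → B → A → F → E.
It has 5 species and 4 links.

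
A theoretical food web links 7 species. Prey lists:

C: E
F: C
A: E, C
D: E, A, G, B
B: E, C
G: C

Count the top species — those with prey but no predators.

Top species (has prey, but nothing eats it): F, D.
Count: 2.

2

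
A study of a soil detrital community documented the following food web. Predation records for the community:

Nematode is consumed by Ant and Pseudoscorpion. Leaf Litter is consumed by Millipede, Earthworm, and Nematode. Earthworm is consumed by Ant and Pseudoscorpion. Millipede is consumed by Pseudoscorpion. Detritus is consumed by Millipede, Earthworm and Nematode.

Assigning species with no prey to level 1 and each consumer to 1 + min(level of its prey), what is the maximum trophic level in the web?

3

Basal resources (level 1): Leaf Litter, Detritus.
Following each consumer down to its lowest-level prey: Leaf Litter → Millipede → Pseudoscorpion (levels 1 through 3).
All prey of Pseudoscorpion (Millipede 2, Nematode 2, Earthworm 2) are at level 2 or above, so Pseudoscorpion is at level 1 + 2 = 3.
Every consumer has at least one prey at level 2 or below, so none exceeds level 3.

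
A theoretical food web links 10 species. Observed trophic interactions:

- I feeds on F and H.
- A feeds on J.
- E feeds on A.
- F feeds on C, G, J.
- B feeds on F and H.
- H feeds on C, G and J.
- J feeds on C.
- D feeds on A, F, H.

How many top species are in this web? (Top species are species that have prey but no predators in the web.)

4

Top species (has prey, but nothing eats it): I, B, E, D.
Count: 4.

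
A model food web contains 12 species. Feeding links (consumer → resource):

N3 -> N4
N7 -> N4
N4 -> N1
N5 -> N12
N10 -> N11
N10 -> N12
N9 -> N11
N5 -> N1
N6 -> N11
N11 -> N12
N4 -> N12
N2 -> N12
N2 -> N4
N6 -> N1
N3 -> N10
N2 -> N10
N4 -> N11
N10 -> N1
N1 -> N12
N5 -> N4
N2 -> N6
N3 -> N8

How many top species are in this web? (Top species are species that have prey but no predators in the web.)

5

Top species (has prey, but nothing eats it): N9, N2, N5, N7, N3.
Count: 5.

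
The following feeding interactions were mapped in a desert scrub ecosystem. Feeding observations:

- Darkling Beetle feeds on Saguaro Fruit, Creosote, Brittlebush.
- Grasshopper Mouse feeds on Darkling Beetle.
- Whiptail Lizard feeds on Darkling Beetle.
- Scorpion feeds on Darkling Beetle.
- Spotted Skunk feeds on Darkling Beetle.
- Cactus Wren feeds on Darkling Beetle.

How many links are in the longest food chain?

2 links

One longest chain: Saguaro Fruit → Darkling Beetle → Spotted Skunk.
It has 3 species and 2 links.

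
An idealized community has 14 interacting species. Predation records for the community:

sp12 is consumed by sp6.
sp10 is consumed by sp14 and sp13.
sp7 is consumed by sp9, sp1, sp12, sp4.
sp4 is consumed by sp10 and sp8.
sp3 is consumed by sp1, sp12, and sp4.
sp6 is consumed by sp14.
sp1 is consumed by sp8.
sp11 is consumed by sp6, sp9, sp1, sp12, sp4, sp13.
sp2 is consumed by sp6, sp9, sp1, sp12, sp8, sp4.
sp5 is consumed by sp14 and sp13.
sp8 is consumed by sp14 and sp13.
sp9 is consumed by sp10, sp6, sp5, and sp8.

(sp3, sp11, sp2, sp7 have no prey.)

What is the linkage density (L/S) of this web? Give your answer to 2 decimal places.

There are L = 34 links among S = 14 species.
L/S = 34/14 = 2.4286 ≈ 2.43.

L/S = 2.43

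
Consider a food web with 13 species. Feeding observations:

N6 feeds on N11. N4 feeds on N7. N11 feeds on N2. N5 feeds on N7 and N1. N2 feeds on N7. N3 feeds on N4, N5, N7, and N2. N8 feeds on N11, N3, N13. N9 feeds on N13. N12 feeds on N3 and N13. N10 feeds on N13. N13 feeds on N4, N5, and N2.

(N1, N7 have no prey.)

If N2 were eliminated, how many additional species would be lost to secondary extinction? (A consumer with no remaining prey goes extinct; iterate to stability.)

Remove N2.
Round 1: N11 (all prey gone) → extinct.
Round 2: N6 (all prey gone) → extinct.
No further losses. Total secondary extinctions: 2.

2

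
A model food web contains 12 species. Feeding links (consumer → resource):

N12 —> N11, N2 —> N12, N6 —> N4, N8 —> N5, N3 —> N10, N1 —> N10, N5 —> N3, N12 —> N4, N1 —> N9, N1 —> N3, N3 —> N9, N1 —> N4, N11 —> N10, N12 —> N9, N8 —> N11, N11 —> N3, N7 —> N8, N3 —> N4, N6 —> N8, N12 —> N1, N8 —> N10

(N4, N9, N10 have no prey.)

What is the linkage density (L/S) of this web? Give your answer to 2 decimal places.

L/S = 1.75

There are L = 21 links among S = 12 species.
L/S = 21/12 = 1.7500 ≈ 1.75.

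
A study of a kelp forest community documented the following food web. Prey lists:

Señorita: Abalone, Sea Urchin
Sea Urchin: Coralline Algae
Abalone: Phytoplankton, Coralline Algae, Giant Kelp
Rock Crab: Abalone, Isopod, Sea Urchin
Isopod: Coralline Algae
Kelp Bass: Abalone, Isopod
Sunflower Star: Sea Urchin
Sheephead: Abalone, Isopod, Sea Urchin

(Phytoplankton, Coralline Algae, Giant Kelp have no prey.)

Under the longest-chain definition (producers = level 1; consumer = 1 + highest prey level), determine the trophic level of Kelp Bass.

Trophic level 3

Phytoplankton is a producer → level 1.
Abalone eats Phytoplankton (level 1); other prey at levels: Coralline Algae 1, Giant Kelp 1 → level 2.
Kelp Bass eats Abalone (level 2); other prey at levels: Isopod 2 → level 3.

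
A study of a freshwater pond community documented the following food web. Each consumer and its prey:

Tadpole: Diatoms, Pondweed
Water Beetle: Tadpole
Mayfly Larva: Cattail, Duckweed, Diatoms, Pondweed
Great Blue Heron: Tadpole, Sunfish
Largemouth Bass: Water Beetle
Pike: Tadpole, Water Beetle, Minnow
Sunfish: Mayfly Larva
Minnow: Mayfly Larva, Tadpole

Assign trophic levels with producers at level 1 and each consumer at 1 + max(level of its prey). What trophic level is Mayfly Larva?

Cattail is a producer → level 1.
Mayfly Larva eats Cattail (level 1); other prey at levels: Duckweed 1, Diatoms 1, Pondweed 1 → level 2.

Trophic level 2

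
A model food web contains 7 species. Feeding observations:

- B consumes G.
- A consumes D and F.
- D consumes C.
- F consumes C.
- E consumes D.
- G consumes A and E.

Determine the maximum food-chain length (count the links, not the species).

One longest chain: C → D → A → G → B.
It has 5 species and 4 links.

4 links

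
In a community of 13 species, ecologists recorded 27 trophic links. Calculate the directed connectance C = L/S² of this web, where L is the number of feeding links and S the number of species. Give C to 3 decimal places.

C = 0.160

The web has S = 13 species and L = 27 feeding links.
C = L / S² = 27 / 169 = 0.1598 ≈ 0.160.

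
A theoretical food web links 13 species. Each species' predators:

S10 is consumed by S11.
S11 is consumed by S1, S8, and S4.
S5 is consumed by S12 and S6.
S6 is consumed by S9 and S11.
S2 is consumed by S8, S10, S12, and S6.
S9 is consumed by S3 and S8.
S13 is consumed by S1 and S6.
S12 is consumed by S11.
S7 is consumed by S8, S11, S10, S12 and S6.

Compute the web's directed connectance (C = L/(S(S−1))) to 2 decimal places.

The web has S = 13 species and L = 22 feeding links.
C = L / (S(S−1)) = 22 / 156 = 0.1410 ≈ 0.14.

C = 0.14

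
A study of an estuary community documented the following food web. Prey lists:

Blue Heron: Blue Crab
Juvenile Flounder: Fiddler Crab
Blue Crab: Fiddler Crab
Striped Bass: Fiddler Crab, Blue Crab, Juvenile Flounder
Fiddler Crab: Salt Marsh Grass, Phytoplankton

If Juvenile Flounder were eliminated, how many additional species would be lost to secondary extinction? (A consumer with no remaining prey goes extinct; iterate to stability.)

Remove Juvenile Flounder.
Every predator of it retains at least one other prey: Striped Bass still has Fiddler Crab, Blue Crab.
No consumer loses all prey, so no secondary extinctions occur.

0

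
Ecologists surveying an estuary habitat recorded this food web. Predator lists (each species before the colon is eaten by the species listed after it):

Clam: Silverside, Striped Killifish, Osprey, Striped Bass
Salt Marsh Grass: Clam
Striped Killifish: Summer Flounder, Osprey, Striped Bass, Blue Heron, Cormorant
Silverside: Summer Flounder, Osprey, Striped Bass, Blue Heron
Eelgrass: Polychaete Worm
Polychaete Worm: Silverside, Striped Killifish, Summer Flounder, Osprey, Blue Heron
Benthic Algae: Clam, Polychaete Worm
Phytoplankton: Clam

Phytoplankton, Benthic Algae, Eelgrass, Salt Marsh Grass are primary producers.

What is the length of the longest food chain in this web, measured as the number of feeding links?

3 links

One longest chain: Phytoplankton → Clam → Silverside → Summer Flounder.
It has 4 species and 3 links.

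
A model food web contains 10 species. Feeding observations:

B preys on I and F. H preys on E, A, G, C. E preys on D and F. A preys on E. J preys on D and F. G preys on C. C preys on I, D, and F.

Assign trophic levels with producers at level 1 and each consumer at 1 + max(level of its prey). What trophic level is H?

Trophic level 4

D is a producer → level 1.
C eats D (level 1); other prey at levels: I 1, F 1 → level 2.
G eats C → level 3.
H eats G (level 3); other prey at levels: E 2, C 2, A 3 → level 4.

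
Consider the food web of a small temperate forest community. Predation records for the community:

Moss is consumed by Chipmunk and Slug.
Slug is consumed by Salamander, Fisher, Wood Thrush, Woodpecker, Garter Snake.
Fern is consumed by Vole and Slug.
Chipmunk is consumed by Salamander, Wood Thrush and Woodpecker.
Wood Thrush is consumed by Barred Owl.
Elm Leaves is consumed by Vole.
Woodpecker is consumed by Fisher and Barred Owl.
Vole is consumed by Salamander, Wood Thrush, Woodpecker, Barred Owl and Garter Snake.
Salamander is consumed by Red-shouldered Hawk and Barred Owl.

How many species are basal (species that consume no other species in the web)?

Basal species (no prey listed): Moss, Elm Leaves, Fern.
Count: 3.

3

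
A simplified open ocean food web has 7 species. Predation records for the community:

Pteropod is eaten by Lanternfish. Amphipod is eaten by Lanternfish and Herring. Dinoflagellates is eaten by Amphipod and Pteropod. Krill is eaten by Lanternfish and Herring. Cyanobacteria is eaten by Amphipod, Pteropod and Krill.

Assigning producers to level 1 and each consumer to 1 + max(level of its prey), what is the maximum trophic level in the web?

3

Producers (level 1): Dinoflagellates, Cyanobacteria.
Dinoflagellates → Amphipod → Lanternfish gives Lanternfish level 3.
No species has a prey at level 3, so no species reaches level 4.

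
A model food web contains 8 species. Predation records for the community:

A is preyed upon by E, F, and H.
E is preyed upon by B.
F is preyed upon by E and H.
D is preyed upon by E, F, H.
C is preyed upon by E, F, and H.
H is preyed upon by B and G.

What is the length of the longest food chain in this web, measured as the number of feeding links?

One longest chain: A → F → H → G.
It has 4 species and 3 links.

3 links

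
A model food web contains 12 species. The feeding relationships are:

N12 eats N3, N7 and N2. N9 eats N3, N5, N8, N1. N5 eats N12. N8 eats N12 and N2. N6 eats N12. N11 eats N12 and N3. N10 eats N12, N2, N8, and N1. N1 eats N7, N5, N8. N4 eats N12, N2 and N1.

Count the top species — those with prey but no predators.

Top species (has prey, but nothing eats it): N11, N6, N4, N9, N10.
Count: 5.

5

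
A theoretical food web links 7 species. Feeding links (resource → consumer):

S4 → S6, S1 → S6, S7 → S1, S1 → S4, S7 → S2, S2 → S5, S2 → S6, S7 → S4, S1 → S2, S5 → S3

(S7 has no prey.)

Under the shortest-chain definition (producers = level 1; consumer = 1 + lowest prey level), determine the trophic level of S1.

S7 is a producer → level 1.
S1 eats S7 → level 2.

Trophic level 2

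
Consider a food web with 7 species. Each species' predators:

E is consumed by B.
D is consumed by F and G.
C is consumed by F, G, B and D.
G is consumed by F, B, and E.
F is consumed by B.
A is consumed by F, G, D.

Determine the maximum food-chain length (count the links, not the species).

One longest chain: C → D → G → F → B.
It has 5 species and 4 links.

4 links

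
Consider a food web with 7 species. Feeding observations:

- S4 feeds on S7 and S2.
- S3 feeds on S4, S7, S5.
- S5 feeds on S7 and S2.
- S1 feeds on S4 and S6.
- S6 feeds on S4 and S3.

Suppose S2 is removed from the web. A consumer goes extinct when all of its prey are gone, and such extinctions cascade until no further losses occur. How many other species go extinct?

Remove S2.
Every predator of it retains at least one other prey: S4 still has S7; S5 still has S7.
No consumer loses all prey, so no secondary extinctions occur.

0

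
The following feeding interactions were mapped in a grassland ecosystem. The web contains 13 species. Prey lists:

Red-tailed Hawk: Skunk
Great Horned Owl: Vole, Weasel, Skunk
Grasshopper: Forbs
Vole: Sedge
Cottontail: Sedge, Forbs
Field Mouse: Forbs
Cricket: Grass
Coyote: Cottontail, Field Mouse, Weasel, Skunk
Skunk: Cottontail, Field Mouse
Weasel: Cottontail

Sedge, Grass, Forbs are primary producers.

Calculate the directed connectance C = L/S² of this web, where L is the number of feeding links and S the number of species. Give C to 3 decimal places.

The web has S = 13 species and L = 17 feeding links.
C = L / S² = 17 / 169 = 0.1006 ≈ 0.101.

C = 0.101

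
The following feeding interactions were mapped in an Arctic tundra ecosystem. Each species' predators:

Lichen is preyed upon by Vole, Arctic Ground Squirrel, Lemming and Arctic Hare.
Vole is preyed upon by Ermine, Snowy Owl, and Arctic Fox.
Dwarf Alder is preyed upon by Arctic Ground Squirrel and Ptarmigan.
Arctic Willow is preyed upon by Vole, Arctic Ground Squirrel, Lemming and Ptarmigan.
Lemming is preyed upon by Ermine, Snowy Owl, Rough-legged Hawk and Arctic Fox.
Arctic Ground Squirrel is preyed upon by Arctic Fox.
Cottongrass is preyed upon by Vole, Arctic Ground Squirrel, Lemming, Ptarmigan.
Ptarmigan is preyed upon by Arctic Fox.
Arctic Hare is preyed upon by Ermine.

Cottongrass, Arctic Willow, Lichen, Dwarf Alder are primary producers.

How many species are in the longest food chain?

One longest chain: Cottongrass → Ptarmigan → Arctic Fox.
It has 3 species and 2 links.

3 species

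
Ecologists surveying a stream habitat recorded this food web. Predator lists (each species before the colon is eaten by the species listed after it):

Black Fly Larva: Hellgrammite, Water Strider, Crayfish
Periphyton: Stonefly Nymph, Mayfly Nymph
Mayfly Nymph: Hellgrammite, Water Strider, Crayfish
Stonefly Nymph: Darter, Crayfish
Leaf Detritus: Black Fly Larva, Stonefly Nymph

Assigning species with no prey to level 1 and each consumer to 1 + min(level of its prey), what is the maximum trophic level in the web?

Basal resources (level 1): Periphyton, Leaf Detritus.
Following each consumer down to its lowest-level prey: Periphyton → Stonefly Nymph → Darter (levels 1 through 3).
All prey of Darter (Stonefly Nymph 2) are at level 2 or above, so Darter is at level 1 + 2 = 3.
Every consumer has at least one prey at level 2 or below, so none exceeds level 3.

3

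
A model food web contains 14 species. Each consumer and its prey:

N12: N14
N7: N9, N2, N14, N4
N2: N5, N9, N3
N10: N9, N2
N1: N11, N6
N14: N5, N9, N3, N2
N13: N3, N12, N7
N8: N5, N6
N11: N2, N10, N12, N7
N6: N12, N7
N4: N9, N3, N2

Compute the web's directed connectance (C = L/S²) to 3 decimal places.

The web has S = 14 species and L = 30 feeding links.
C = L / S² = 30 / 196 = 0.1531 ≈ 0.153.

C = 0.153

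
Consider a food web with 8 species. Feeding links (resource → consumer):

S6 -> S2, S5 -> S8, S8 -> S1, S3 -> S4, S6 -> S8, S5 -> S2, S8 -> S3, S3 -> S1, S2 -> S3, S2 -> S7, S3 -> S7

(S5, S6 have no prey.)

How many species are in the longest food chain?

4 species

One longest chain: S5 → S8 → S3 → S1.
It has 4 species and 3 links.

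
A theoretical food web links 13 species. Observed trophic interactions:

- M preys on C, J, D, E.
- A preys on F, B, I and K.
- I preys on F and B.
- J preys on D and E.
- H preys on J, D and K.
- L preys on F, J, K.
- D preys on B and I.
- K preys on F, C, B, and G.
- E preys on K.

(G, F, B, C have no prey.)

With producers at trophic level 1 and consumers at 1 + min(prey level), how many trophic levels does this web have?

3

Producers (level 1): G, F, B, C.
Following each consumer down to its lowest-level prey: B → D → J (levels 1 through 3).
All prey of J (D 2, E 3) are at level 2 or above, so J is at level 1 + 2 = 3.
Every consumer has at least one prey at level 2 or below, so none exceeds level 3.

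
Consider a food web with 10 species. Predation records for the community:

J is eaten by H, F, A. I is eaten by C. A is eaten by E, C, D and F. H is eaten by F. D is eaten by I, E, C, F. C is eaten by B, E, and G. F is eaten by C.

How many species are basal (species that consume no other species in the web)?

Basal species (no prey listed): J.
Count: 1.

1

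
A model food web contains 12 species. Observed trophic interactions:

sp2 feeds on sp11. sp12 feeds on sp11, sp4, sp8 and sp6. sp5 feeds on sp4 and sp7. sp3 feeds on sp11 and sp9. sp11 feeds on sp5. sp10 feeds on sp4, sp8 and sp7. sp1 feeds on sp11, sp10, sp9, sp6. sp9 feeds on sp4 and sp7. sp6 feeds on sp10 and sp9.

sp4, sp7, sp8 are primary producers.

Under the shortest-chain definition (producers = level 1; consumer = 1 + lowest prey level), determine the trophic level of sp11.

sp4 is a producer → level 1.
sp5 eats sp4 → level 2.
sp11 eats sp5 → level 3.
No prey of sp11 is below level 2, so 3 is the minimum.

Trophic level 3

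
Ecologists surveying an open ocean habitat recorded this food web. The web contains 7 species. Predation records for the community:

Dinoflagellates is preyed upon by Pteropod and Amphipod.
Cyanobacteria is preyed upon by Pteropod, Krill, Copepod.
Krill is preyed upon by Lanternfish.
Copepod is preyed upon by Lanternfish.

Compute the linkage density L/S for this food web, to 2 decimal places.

L/S = 1.00

There are L = 7 links among S = 7 species.
L/S = 7/7 = 1.0000 ≈ 1.00.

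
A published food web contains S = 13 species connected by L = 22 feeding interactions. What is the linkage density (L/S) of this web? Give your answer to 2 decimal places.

L/S = 1.69

There are L = 22 links among S = 13 species.
L/S = 22/13 = 1.6923 ≈ 1.69.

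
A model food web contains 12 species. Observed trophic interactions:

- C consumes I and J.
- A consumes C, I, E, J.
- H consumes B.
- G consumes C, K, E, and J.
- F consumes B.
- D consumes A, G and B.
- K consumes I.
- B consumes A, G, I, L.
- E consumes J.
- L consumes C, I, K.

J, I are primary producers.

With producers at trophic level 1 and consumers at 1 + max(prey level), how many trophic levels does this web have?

Producers (level 1): J, I.
J → C → A → B → H gives H level 5.
No species has a prey at level 5, so no species reaches level 6.

5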